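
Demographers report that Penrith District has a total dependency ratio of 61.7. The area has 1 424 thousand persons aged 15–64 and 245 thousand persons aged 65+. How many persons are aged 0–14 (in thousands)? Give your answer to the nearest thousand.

Aged 0–14: 634

Total dependency ratio = (youth + elderly) / working-age × 100
61.7 = (Y + 245) / 1 424 × 100
⇒ 634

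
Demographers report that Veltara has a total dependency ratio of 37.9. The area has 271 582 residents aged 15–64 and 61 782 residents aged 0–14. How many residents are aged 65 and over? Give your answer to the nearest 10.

Total dependency ratio = (youth + elderly) / working-age × 100
37.9 = (61 782 + E) / 271 582 × 100
⇒ 41 150

Aged 65 and over: 41 150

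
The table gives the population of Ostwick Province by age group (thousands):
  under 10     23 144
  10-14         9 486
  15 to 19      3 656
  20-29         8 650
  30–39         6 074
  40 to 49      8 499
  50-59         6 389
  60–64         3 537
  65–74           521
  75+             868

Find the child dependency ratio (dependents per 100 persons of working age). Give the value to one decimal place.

Youth dependency ratio: 88.7

0–14: 23 144 + 9 486 = 32 630
15–64: 3 656 + 8 650 + 6 074 + 8 499 + 6 389 + 3 537 = 36 805
65+: 521 + 868 = 1 389
Youth dependency ratio = 32 630 / 36 805 × 100 = 88.7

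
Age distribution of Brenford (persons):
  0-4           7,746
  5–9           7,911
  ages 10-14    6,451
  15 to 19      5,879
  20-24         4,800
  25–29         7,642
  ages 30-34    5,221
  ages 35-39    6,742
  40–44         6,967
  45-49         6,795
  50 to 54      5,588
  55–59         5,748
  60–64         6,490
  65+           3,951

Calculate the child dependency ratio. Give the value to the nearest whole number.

0–14: 7,746 + 7,911 + 6,451 = 22,108
15–64: 5,879 + 4,800 + 7,642 + 5,221 + 6,742 + 6,967 + 6,795 + 5,588 + 5,748 + 6,490 = 61,872
65+: 3,951
Youth dependency ratio = 22,108 / 61,872 × 100 = 36

Youth dependency ratio: 36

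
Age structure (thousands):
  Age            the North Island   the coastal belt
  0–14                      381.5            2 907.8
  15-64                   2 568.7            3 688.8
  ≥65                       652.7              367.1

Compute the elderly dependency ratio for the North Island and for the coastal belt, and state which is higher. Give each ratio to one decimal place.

the North Island: 25.4
the coastal belt: 10.0
Higher: the North Island

the North Island: 652.7 / 2 568.7 × 100 = 25.4
the coastal belt: 367.1 / 3 688.8 × 100 = 10.0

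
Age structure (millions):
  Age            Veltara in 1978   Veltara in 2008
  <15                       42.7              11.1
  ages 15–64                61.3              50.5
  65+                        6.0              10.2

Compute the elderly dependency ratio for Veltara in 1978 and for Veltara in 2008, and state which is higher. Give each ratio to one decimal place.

Veltara in 1978: 6.0 / 61.3 × 100 = 9.8
Veltara in 2008: 10.2 / 50.5 × 100 = 20.2

Veltara in 1978: 9.8
Veltara in 2008: 20.2
Higher: Veltara in 2008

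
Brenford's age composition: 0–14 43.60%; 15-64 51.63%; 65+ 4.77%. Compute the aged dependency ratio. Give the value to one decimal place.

Old-age dependency ratio = 4.77 / 51.63 × 100 = 9.2

Old-age dependency ratio: 9.2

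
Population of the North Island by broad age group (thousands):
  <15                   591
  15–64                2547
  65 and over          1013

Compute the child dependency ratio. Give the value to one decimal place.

Youth dependency ratio: 23.2

Youth dependency ratio = 591 / 2547 × 100 = 23.2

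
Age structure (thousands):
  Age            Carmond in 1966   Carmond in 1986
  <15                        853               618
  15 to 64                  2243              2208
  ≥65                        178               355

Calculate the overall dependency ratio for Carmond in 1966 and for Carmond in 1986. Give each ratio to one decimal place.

Carmond in 1966: 46.0
Carmond in 1986: 44.1

Carmond in 1966: (853 + 178) / 2243 × 100 = 1031 / 2243 × 100 = 46.0
Carmond in 1986: (618 + 355) / 2208 × 100 = 973 / 2208 × 100 = 44.1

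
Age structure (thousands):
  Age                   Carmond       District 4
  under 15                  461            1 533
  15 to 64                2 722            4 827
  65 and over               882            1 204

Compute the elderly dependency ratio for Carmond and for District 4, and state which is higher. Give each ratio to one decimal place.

Carmond: 882 / 2 722 × 100 = 32.4
District 4: 1 204 / 4 827 × 100 = 24.9

Carmond: 32.4
District 4: 24.9
Higher: Carmond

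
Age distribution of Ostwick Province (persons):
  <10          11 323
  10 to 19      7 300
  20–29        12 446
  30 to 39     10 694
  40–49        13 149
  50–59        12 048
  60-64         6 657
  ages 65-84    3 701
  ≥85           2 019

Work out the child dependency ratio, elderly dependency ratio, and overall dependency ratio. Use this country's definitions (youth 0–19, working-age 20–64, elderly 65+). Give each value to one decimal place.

0–19: 11 323 + 7 300 = 18 623
20–64: 12 446 + 10 694 + 13 149 + 12 048 + 6 657 = 54 994
65+: 3 701 + 2 019 = 5 720
Youth dependency ratio = 18 623 / 54 994 × 100 = 33.9
Old-age dependency ratio = 5 720 / 54 994 × 100 = 10.4
Total dependency ratio = (18 623 + 5 720) / 54 994 × 100 = 24 343 / 54 994 × 100 = 44.3

Youth dependency ratio: 33.9
Old-age dependency ratio: 10.4
Total dependency ratio: 44.3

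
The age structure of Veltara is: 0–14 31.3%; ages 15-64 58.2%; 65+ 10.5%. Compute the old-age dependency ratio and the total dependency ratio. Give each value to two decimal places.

Old-age dependency ratio: 18.04
Total dependency ratio: 71.82

Old-age dependency ratio = 10.5 / 58.2 × 100 = 18.04
Total dependency ratio = (31.3 + 10.5) / 58.2 × 100 = 41.8 / 58.2 × 100 = 71.82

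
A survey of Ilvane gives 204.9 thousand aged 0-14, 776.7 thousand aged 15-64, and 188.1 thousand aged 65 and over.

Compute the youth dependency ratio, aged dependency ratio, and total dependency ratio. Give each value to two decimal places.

Youth dependency ratio: 26.38
Old-age dependency ratio: 24.22
Total dependency ratio: 50.60

Youth dependency ratio = 204.9 / 776.7 × 100 = 26.38
Old-age dependency ratio = 188.1 / 776.7 × 100 = 24.22
Total dependency ratio = (204.9 + 188.1) / 776.7 × 100 = 393.0 / 776.7 × 100 = 50.60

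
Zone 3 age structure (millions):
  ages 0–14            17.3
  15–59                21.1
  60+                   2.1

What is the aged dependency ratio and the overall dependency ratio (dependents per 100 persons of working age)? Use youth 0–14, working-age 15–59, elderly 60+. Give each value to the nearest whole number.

Old-age dependency ratio: 10
Total dependency ratio: 92

Old-age dependency ratio = 2.1 / 21.1 × 100 = 10
Total dependency ratio = (17.3 + 2.1) / 21.1 × 100 = 19.4 / 21.1 × 100 = 92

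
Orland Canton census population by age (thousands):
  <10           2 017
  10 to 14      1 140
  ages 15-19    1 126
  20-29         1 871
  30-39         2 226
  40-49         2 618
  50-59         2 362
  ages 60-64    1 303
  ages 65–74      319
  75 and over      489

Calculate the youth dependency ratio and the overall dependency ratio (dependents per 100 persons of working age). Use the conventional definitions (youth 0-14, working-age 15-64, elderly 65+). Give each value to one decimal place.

0–14: 2 017 + 1 140 = 3 157
15–64: 1 126 + 1 871 + 2 226 + 2 618 + 2 362 + 1 303 = 11 506
65+: 319 + 489 = 808
Youth dependency ratio = 3 157 / 11 506 × 100 = 27.4
Total dependency ratio = (3 157 + 808) / 11 506 × 100 = 3 965 / 11 506 × 100 = 34.5

Youth dependency ratio: 27.4
Total dependency ratio: 34.5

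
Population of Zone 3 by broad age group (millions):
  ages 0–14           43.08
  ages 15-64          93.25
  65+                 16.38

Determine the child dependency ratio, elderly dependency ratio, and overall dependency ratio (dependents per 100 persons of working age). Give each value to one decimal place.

Youth dependency ratio = 43.08 / 93.25 × 100 = 46.2
Old-age dependency ratio = 16.38 / 93.25 × 100 = 17.6
Total dependency ratio = (43.08 + 16.38) / 93.25 × 100 = 59.46 / 93.25 × 100 = 63.8

Youth dependency ratio: 46.2
Old-age dependency ratio: 17.6
Total dependency ratio: 63.8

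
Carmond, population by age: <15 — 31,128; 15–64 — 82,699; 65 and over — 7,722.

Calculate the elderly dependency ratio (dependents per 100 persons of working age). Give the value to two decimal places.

Old-age dependency ratio = 7,722 / 82,699 × 100 = 9.34

Old-age dependency ratio: 9.34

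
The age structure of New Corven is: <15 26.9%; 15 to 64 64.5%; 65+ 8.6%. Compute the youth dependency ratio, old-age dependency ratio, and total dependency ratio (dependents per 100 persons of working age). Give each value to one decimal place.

Youth dependency ratio = 26.9 / 64.5 × 100 = 41.7
Old-age dependency ratio = 8.6 / 64.5 × 100 = 13.3
Total dependency ratio = (26.9 + 8.6) / 64.5 × 100 = 35.5 / 64.5 × 100 = 55.0

Youth dependency ratio: 41.7
Old-age dependency ratio: 13.3
Total dependency ratio: 55.0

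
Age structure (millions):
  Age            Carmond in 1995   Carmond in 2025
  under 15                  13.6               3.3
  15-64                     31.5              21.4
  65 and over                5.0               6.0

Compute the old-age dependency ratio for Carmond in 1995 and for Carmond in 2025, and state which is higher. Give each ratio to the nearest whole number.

Carmond in 1995: 5.0 / 31.5 × 100 = 16
Carmond in 2025: 6.0 / 21.4 × 100 = 28

Carmond in 1995: 16
Carmond in 2025: 28
Higher: Carmond in 2025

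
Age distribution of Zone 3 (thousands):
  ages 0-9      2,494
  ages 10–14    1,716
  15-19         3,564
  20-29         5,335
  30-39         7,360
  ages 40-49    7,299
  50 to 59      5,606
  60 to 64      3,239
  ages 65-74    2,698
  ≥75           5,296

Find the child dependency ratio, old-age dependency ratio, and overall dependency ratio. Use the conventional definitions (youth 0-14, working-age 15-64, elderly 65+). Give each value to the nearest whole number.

0–14: 2,494 + 1,716 = 4,210
15–64: 3,564 + 5,335 + 7,360 + 7,299 + 5,606 + 3,239 = 32,403
65+: 2,698 + 5,296 = 7,994
Youth dependency ratio = 4,210 / 32,403 × 100 = 13
Old-age dependency ratio = 7,994 / 32,403 × 100 = 25
Total dependency ratio = (4,210 + 7,994) / 32,403 × 100 = 12,204 / 32,403 × 100 = 38

Youth dependency ratio: 13
Old-age dependency ratio: 25
Total dependency ratio: 38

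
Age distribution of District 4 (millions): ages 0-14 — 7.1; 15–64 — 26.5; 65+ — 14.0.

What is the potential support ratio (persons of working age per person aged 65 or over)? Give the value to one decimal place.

Potential support ratio = 26.5 / 14.0 = 1.9

Potential support ratio: 1.9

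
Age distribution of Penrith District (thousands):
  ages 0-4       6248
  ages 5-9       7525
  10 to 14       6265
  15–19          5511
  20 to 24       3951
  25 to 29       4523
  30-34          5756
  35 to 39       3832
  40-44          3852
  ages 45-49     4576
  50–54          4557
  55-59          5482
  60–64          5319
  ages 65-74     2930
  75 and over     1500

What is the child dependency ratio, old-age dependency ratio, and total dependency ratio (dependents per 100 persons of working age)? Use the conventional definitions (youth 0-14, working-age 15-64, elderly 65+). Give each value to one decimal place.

Youth dependency ratio: 42.3
Old-age dependency ratio: 9.4
Total dependency ratio: 51.7

0–14: 6248 + 7525 + 6265 = 20038
15–64: 5511 + 3951 + 4523 + 5756 + 3832 + 3852 + 4576 + 4557 + 5482 + 5319 = 47359
65+: 2930 + 1500 = 4430
Youth dependency ratio = 20038 / 47359 × 100 = 42.3
Old-age dependency ratio = 4430 / 47359 × 100 = 9.4
Total dependency ratio = (20038 + 4430) / 47359 × 100 = 24468 / 47359 × 100 = 51.7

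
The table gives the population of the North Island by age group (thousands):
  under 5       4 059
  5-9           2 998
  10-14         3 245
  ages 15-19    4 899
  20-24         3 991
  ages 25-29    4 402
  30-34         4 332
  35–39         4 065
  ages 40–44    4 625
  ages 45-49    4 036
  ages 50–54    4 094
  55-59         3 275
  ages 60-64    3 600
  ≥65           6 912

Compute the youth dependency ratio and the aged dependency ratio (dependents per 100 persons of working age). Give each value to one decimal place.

0–14: 4 059 + 2 998 + 3 245 = 10 302
15–64: 4 899 + 3 991 + 4 402 + 4 332 + 4 065 + 4 625 + 4 036 + 4 094 + 3 275 + 3 600 = 41 319
65+: 6 912
Youth dependency ratio = 10 302 / 41 319 × 100 = 24.9
Old-age dependency ratio = 6 912 / 41 319 × 100 = 16.7

Youth dependency ratio: 24.9
Old-age dependency ratio: 16.7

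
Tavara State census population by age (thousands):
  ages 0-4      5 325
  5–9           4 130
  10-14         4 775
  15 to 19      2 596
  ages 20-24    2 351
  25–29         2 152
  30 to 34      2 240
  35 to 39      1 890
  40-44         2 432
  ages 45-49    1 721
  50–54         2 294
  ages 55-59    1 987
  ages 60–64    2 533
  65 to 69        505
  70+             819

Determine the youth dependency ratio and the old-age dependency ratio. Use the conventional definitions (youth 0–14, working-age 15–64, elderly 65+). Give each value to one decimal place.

0–14: 5 325 + 4 130 + 4 775 = 14 230
15–64: 2 596 + 2 351 + 2 152 + 2 240 + 1 890 + 2 432 + 1 721 + 2 294 + 1 987 + 2 533 = 22 196
65+: 505 + 819 = 1 324
Youth dependency ratio = 14 230 / 22 196 × 100 = 64.1
Old-age dependency ratio = 1 324 / 22 196 × 100 = 6.0

Youth dependency ratio: 64.1
Old-age dependency ratio: 6.0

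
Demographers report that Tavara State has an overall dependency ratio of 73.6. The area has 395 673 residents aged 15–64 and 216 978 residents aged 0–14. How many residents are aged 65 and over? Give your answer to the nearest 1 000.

Total dependency ratio = (youth + elderly) / working-age × 100
73.6 = (216 978 + E) / 395 673 × 100
⇒ 74 000

Aged 65 and over: 74 000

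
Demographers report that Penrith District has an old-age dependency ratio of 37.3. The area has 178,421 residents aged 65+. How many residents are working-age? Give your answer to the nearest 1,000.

Working-age: 478,000

Old-age dependency ratio = elderly / working-age × 100
37.3 = 178,421 / W × 100
⇒ 478,000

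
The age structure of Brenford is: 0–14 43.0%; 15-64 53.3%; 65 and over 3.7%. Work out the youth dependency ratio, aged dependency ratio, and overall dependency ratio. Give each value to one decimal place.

Youth dependency ratio = 43.0 / 53.3 × 100 = 80.7
Old-age dependency ratio = 3.7 / 53.3 × 100 = 6.9
Total dependency ratio = (43.0 + 3.7) / 53.3 × 100 = 46.7 / 53.3 × 100 = 87.6

Youth dependency ratio: 80.7
Old-age dependency ratio: 6.9
Total dependency ratio: 87.6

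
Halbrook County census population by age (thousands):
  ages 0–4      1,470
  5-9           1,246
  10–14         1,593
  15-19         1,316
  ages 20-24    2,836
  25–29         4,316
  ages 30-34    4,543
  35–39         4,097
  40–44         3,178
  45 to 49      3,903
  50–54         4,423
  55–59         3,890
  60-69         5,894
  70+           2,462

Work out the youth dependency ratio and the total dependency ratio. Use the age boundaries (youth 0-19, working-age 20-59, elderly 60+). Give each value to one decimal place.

Youth dependency ratio: 18.0
Total dependency ratio: 44.8

0–19: 1,470 + 1,246 + 1,593 + 1,316 = 5,625
20–59: 2,836 + 4,316 + 4,543 + 4,097 + 3,178 + 3,903 + 4,423 + 3,890 = 31,186
60+: 5,894 + 2,462 = 8,356
Youth dependency ratio = 5,625 / 31,186 × 100 = 18.0
Total dependency ratio = (5,625 + 8,356) / 31,186 × 100 = 13,981 / 31,186 × 100 = 44.8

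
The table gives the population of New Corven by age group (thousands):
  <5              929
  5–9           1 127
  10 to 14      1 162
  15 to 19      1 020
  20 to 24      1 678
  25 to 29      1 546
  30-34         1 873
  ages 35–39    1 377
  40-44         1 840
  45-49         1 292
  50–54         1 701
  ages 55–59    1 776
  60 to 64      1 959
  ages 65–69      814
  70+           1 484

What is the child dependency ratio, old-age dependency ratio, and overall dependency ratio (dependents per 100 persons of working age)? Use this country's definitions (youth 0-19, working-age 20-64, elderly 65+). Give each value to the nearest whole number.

Youth dependency ratio: 28
Old-age dependency ratio: 15
Total dependency ratio: 43

0–19: 929 + 1 127 + 1 162 + 1 020 = 4 238
20–64: 1 678 + 1 546 + 1 873 + 1 377 + 1 840 + 1 292 + 1 701 + 1 776 + 1 959 = 15 042
65+: 814 + 1 484 = 2 298
Youth dependency ratio = 4 238 / 15 042 × 100 = 28
Old-age dependency ratio = 2 298 / 15 042 × 100 = 15
Total dependency ratio = (4 238 + 2 298) / 15 042 × 100 = 6 536 / 15 042 × 100 = 43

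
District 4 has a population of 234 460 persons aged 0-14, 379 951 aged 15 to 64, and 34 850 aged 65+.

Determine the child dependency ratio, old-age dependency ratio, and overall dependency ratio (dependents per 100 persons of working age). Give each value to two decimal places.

Youth dependency ratio = 234 460 / 379 951 × 100 = 61.71
Old-age dependency ratio = 34 850 / 379 951 × 100 = 9.17
Total dependency ratio = (234 460 + 34 850) / 379 951 × 100 = 269 310 / 379 951 × 100 = 70.88

Youth dependency ratio: 61.71
Old-age dependency ratio: 9.17
Total dependency ratio: 70.88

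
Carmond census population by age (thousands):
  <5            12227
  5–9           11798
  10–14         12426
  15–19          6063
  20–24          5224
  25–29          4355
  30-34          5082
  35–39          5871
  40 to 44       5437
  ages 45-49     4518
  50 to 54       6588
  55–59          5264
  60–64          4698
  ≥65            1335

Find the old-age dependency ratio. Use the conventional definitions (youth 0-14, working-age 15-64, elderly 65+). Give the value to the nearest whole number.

Old-age dependency ratio: 3

0–14: 12227 + 11798 + 12426 = 36451
15–64: 6063 + 5224 + 4355 + 5082 + 5871 + 5437 + 4518 + 6588 + 5264 + 4698 = 53100
65+: 1335
Old-age dependency ratio = 1335 / 53100 × 100 = 3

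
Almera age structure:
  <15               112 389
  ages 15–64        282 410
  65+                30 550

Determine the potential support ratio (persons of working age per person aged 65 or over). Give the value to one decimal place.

Potential support ratio = 282 410 / 30 550 = 9.2

Potential support ratio: 9.2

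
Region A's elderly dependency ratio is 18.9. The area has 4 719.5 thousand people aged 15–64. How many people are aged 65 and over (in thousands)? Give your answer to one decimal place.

Aged 65 and over: 892.0

Old-age dependency ratio = elderly / working-age × 100
18.9 = E / 4 719.5 × 100
⇒ 892.0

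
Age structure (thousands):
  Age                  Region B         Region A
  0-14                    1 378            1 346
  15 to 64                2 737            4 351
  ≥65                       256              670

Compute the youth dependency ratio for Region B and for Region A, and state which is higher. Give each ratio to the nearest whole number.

Region B: 50
Region A: 31
Higher: Region B

Region B: 1 378 / 2 737 × 100 = 50
Region A: 1 346 / 4 351 × 100 = 31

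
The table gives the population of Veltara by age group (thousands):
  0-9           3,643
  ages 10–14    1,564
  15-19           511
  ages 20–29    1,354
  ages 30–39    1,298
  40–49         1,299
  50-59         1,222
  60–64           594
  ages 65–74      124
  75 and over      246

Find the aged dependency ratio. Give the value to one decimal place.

Old-age dependency ratio: 5.9

0–14: 3,643 + 1,564 = 5,207
15–64: 511 + 1,354 + 1,298 + 1,299 + 1,222 + 594 = 6,278
65+: 124 + 246 = 370
Old-age dependency ratio = 370 / 6,278 × 100 = 5.9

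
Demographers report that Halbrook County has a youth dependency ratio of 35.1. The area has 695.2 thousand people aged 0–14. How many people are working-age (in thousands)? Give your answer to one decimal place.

Working-age: 1,980.6

Youth dependency ratio = youth / working-age × 100
35.1 = 695.2 / W × 100
⇒ 1,980.6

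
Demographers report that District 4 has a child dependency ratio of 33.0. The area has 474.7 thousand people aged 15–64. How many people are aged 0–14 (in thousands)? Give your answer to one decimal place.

Aged 0–14: 156.7

Youth dependency ratio = youth / working-age × 100
33.0 = Y / 474.7 × 100
⇒ 156.7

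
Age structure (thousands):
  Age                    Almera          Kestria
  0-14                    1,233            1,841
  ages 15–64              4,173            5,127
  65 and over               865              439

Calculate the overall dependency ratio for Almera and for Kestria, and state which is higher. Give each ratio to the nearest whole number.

Almera: (1,233 + 865) / 4,173 × 100 = 2,098 / 4,173 × 100 = 50
Kestria: (1,841 + 439) / 5,127 × 100 = 2,280 / 5,127 × 100 = 44

Almera: 50
Kestria: 44
Higher: Almera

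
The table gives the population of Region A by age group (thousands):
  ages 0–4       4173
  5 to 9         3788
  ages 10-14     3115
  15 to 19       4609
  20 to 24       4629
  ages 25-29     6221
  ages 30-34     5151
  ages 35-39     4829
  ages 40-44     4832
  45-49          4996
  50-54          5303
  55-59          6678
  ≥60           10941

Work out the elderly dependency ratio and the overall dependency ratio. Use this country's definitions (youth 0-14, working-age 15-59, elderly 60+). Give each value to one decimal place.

0–14: 4173 + 3788 + 3115 = 11076
15–59: 4609 + 4629 + 6221 + 5151 + 4829 + 4832 + 4996 + 5303 + 6678 = 47248
60+: 10941
Old-age dependency ratio = 10941 / 47248 × 100 = 23.2
Total dependency ratio = (11076 + 10941) / 47248 × 100 = 22017 / 47248 × 100 = 46.6

Old-age dependency ratio: 23.2
Total dependency ratio: 46.6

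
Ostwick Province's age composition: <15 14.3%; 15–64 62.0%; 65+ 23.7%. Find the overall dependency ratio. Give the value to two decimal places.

Total dependency ratio: 61.29

Total dependency ratio = (14.3 + 23.7) / 62.0 × 100 = 38.0 / 62.0 × 100 = 61.29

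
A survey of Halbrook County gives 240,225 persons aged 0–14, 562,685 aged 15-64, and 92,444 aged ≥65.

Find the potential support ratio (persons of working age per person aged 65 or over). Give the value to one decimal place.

Potential support ratio = 562,685 / 92,444 = 6.1

Potential support ratio: 6.1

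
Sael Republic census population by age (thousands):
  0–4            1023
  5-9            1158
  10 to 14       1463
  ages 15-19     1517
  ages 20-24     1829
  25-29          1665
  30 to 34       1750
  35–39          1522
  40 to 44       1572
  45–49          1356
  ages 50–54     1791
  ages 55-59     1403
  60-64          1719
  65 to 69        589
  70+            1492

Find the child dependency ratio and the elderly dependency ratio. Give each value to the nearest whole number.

0–14: 1023 + 1158 + 1463 = 3644
15–64: 1517 + 1829 + 1665 + 1750 + 1522 + 1572 + 1356 + 1791 + 1403 + 1719 = 16124
65+: 589 + 1492 = 2081
Youth dependency ratio = 3644 / 16124 × 100 = 23
Old-age dependency ratio = 2081 / 16124 × 100 = 13

Youth dependency ratio: 23
Old-age dependency ratio: 13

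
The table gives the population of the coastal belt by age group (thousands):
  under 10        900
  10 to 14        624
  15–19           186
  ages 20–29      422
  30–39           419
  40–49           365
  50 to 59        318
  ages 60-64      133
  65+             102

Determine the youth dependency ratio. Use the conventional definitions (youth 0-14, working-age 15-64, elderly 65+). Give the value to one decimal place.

0–14: 900 + 624 = 1 524
15–64: 186 + 422 + 419 + 365 + 318 + 133 = 1 843
65+: 102
Youth dependency ratio = 1 524 / 1 843 × 100 = 82.7

Youth dependency ratio: 82.7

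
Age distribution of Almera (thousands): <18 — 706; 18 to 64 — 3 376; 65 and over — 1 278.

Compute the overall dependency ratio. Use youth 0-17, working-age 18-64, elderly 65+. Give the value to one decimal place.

Total dependency ratio: 58.8

Total dependency ratio = (706 + 1 278) / 3 376 × 100 = 1 984 / 3 376 × 100 = 58.8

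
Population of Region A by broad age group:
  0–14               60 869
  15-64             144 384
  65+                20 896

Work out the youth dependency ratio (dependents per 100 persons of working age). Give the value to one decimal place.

Youth dependency ratio: 42.2

Youth dependency ratio = 60 869 / 144 384 × 100 = 42.2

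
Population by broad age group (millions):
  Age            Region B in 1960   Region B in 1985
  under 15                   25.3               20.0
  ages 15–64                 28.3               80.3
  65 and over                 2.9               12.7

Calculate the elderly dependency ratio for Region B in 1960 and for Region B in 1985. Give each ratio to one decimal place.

Region B in 1960: 10.2
Region B in 1985: 15.8

Region B in 1960: 2.9 / 28.3 × 100 = 10.2
Region B in 1985: 12.7 / 80.3 × 100 = 15.8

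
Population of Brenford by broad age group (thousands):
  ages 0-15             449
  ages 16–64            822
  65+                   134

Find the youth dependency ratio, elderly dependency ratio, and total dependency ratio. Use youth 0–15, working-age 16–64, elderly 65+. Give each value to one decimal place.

Youth dependency ratio: 54.6
Old-age dependency ratio: 16.3
Total dependency ratio: 70.9

Youth dependency ratio = 449 / 822 × 100 = 54.6
Old-age dependency ratio = 134 / 822 × 100 = 16.3
Total dependency ratio = (449 + 134) / 822 × 100 = 583 / 822 × 100 = 70.9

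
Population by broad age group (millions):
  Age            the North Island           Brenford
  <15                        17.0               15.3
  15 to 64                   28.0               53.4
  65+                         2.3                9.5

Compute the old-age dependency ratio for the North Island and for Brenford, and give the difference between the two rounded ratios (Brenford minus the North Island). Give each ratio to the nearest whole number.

the North Island: 8
Brenford: 18
Difference: +10

the North Island: 2.3 / 28.0 × 100 = 8
Brenford: 9.5 / 53.4 × 100 = 18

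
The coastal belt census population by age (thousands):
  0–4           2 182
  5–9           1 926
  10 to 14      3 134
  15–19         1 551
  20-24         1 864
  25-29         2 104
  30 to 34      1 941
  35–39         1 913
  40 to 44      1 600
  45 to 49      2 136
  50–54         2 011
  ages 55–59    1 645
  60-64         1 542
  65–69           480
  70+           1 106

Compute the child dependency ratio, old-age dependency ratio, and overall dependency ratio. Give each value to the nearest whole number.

Youth dependency ratio: 40
Old-age dependency ratio: 9
Total dependency ratio: 48

0–14: 2 182 + 1 926 + 3 134 = 7 242
15–64: 1 551 + 1 864 + 2 104 + 1 941 + 1 913 + 1 600 + 2 136 + 2 011 + 1 645 + 1 542 = 18 307
65+: 480 + 1 106 = 1 586
Youth dependency ratio = 7 242 / 18 307 × 100 = 40
Old-age dependency ratio = 1 586 / 18 307 × 100 = 9
Total dependency ratio = (7 242 + 1 586) / 18 307 × 100 = 8 828 / 18 307 × 100 = 48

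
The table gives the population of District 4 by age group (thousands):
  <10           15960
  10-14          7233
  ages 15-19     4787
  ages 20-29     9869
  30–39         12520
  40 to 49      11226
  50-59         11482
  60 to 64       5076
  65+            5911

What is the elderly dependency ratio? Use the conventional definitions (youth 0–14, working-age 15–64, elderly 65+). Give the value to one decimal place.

Old-age dependency ratio: 10.8

0–14: 15960 + 7233 = 23193
15–64: 4787 + 9869 + 12520 + 11226 + 11482 + 5076 = 54960
65+: 5911
Old-age dependency ratio = 5911 / 54960 × 100 = 10.8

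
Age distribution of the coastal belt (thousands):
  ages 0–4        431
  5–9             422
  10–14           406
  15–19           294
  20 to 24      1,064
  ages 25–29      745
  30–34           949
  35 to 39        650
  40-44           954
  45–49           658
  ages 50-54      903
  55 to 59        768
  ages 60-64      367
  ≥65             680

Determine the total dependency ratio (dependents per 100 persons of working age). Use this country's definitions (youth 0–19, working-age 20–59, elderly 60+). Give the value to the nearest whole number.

Total dependency ratio: 39

0–19: 431 + 422 + 406 + 294 = 1,553
20–59: 1,064 + 745 + 949 + 650 + 954 + 658 + 903 + 768 = 6,691
60+: 367 + 680 = 1,047
Total dependency ratio = (1,553 + 1,047) / 6,691 × 100 = 2,600 / 6,691 × 100 = 39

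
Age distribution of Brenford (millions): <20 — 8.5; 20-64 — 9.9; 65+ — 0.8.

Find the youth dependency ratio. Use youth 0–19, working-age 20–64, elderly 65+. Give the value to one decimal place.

Youth dependency ratio: 85.9

Youth dependency ratio = 8.5 / 9.9 × 100 = 85.9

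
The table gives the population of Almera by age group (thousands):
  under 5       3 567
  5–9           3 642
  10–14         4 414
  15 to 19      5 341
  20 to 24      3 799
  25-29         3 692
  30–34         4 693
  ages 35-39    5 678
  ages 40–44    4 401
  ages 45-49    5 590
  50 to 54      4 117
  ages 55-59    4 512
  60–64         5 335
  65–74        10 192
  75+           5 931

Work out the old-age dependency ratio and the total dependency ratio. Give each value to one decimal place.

0–14: 3 567 + 3 642 + 4 414 = 11 623
15–64: 5 341 + 3 799 + 3 692 + 4 693 + 5 678 + 4 401 + 5 590 + 4 117 + 4 512 + 5 335 = 47 158
65+: 10 192 + 5 931 = 16 123
Old-age dependency ratio = 16 123 / 47 158 × 100 = 34.2
Total dependency ratio = (11 623 + 16 123) / 47 158 × 100 = 27 746 / 47 158 × 100 = 58.8

Old-age dependency ratio: 34.2
Total dependency ratio: 58.8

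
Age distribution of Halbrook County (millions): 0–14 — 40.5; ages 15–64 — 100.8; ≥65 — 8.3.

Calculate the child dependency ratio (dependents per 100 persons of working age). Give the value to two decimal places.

Youth dependency ratio = 40.5 / 100.8 × 100 = 40.18

Youth dependency ratio: 40.18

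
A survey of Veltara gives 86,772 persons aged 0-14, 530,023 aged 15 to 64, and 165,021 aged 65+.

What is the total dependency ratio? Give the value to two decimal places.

Total dependency ratio: 47.51

Total dependency ratio = (86,772 + 165,021) / 530,023 × 100 = 251,793 / 530,023 × 100 = 47.51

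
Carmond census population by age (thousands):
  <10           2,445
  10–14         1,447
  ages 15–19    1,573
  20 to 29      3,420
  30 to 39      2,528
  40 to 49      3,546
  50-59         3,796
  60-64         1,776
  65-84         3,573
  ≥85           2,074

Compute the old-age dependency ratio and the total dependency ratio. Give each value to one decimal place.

Old-age dependency ratio: 33.9
Total dependency ratio: 57.3

0–14: 2,445 + 1,447 = 3,892
15–64: 1,573 + 3,420 + 2,528 + 3,546 + 3,796 + 1,776 = 16,639
65+: 3,573 + 2,074 = 5,647
Old-age dependency ratio = 5,647 / 16,639 × 100 = 33.9
Total dependency ratio = (3,892 + 5,647) / 16,639 × 100 = 9,539 / 16,639 × 100 = 57.3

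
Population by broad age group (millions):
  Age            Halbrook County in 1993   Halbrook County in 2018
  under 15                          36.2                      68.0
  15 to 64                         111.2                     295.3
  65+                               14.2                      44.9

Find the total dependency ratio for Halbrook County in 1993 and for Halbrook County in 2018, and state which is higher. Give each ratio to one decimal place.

Halbrook County in 1993: 45.3
Halbrook County in 2018: 38.2
Higher: Halbrook County in 1993

Halbrook County in 1993: (36.2 + 14.2) / 111.2 × 100 = 50.4 / 111.2 × 100 = 45.3
Halbrook County in 2018: (68.0 + 44.9) / 295.3 × 100 = 112.9 / 295.3 × 100 = 38.2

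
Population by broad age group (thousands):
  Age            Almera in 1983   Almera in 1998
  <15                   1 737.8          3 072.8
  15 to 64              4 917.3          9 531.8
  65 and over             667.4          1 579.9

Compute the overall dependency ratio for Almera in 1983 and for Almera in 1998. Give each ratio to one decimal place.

Almera in 1983: (1 737.8 + 667.4) / 4 917.3 × 100 = 2 405.2 / 4 917.3 × 100 = 48.9
Almera in 1998: (3 072.8 + 1 579.9) / 9 531.8 × 100 = 4 652.7 / 9 531.8 × 100 = 48.8

Almera in 1983: 48.9
Almera in 1998: 48.8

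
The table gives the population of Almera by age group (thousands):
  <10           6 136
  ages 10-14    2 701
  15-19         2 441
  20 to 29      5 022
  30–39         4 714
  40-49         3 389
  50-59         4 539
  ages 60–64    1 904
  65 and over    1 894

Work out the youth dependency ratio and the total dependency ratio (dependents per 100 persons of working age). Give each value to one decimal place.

Youth dependency ratio: 40.2
Total dependency ratio: 48.8

0–14: 6 136 + 2 701 = 8 837
15–64: 2 441 + 5 022 + 4 714 + 3 389 + 4 539 + 1 904 = 22 009
65+: 1 894
Youth dependency ratio = 8 837 / 22 009 × 100 = 40.2
Total dependency ratio = (8 837 + 1 894) / 22 009 × 100 = 10 731 / 22 009 × 100 = 48.8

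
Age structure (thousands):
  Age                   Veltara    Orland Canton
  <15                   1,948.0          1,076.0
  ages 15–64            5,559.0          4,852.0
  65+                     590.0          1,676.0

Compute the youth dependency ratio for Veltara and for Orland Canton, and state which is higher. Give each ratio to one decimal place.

Veltara: 35.0
Orland Canton: 22.2
Higher: Veltara

Veltara: 1,948.0 / 5,559.0 × 100 = 35.0
Orland Canton: 1,076.0 / 4,852.0 × 100 = 22.2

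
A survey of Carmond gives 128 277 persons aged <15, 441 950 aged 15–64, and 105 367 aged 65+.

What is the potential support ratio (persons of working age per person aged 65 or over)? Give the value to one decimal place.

Potential support ratio = 441 950 / 105 367 = 4.2

Potential support ratio: 4.2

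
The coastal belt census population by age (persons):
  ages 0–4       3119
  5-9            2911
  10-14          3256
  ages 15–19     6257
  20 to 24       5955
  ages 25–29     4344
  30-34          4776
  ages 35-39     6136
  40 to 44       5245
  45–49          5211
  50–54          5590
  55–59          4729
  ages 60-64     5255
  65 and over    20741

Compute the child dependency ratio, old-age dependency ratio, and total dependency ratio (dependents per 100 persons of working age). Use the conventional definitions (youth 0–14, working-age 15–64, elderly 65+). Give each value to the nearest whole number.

Youth dependency ratio: 17
Old-age dependency ratio: 39
Total dependency ratio: 56

0–14: 3119 + 2911 + 3256 = 9286
15–64: 6257 + 5955 + 4344 + 4776 + 6136 + 5245 + 5211 + 5590 + 4729 + 5255 = 53498
65+: 20741
Youth dependency ratio = 9286 / 53498 × 100 = 17
Old-age dependency ratio = 20741 / 53498 × 100 = 39
Total dependency ratio = (9286 + 20741) / 53498 × 100 = 30027 / 53498 × 100 = 56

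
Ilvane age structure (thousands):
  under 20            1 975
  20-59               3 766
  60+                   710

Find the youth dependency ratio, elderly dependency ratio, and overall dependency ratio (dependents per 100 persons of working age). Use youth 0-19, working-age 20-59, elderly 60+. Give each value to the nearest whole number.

Youth dependency ratio = 1 975 / 3 766 × 100 = 52
Old-age dependency ratio = 710 / 3 766 × 100 = 19
Total dependency ratio = (1 975 + 710) / 3 766 × 100 = 2 685 / 3 766 × 100 = 71

Youth dependency ratio: 52
Old-age dependency ratio: 19
Total dependency ratio: 71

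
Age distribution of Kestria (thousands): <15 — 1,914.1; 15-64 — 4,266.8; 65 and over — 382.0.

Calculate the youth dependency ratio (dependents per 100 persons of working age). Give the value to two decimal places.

Youth dependency ratio: 44.86

Youth dependency ratio = 1,914.1 / 4,266.8 × 100 = 44.86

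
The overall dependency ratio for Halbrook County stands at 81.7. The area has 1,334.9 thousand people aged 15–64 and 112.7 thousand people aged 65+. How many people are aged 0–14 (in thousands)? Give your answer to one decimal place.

Aged 0–14: 977.9

Total dependency ratio = (youth + elderly) / working-age × 100
81.7 = (Y + 112.7) / 1,334.9 × 100
⇒ 977.9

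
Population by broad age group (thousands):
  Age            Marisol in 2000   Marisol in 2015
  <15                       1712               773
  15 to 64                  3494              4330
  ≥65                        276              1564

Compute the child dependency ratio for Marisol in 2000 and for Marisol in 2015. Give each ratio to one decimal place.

Marisol in 2000: 1712 / 3494 × 100 = 49.0
Marisol in 2015: 773 / 4330 × 100 = 17.9

Marisol in 2000: 49.0
Marisol in 2015: 17.9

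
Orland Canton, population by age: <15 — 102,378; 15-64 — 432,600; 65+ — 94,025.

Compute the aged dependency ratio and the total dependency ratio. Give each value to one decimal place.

Old-age dependency ratio = 94,025 / 432,600 × 100 = 21.7
Total dependency ratio = (102,378 + 94,025) / 432,600 × 100 = 196,403 / 432,600 × 100 = 45.4

Old-age dependency ratio: 21.7
Total dependency ratio: 45.4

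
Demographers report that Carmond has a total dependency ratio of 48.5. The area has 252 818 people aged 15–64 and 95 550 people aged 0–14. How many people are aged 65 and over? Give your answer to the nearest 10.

Total dependency ratio = (youth + elderly) / working-age × 100
48.5 = (95 550 + E) / 252 818 × 100
⇒ 27 070

Aged 65 and over: 27 070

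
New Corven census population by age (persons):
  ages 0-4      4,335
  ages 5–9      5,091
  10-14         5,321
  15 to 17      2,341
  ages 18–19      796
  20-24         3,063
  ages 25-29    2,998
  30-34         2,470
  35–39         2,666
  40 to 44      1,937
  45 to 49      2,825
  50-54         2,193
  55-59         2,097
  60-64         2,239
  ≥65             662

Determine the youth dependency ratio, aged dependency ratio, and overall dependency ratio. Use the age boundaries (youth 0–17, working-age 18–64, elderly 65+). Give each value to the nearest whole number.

0–17: 4,335 + 5,091 + 5,321 + 2,341 = 17,088
18–64: 796 + 3,063 + 2,998 + 2,470 + 2,666 + 1,937 + 2,825 + 2,193 + 2,097 + 2,239 = 23,284
65+: 662
Youth dependency ratio = 17,088 / 23,284 × 100 = 73
Old-age dependency ratio = 662 / 23,284 × 100 = 3
Total dependency ratio = (17,088 + 662) / 23,284 × 100 = 17,750 / 23,284 × 100 = 76

Youth dependency ratio: 73
Old-age dependency ratio: 3
Total dependency ratio: 76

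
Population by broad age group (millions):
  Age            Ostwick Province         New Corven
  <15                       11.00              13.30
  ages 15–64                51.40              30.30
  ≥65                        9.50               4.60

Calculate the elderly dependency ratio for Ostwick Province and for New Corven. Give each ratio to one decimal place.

Ostwick Province: 18.5
New Corven: 15.2

Ostwick Province: 9.50 / 51.40 × 100 = 18.5
New Corven: 4.60 / 30.30 × 100 = 15.2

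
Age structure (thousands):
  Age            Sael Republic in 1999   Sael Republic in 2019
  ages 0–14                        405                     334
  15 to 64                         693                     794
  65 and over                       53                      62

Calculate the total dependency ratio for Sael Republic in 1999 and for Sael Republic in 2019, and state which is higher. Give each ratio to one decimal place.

Sael Republic in 1999: (405 + 53) / 693 × 100 = 458 / 693 × 100 = 66.1
Sael Republic in 2019: (334 + 62) / 794 × 100 = 396 / 794 × 100 = 49.9

Sael Republic in 1999: 66.1
Sael Republic in 2019: 49.9
Higher: Sael Republic in 1999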